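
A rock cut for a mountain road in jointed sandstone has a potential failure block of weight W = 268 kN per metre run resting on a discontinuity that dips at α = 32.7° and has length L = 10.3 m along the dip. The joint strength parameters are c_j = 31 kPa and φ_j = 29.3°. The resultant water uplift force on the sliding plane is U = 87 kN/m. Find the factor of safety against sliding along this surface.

FS = 2.74

Resolving the block weight along and normal to the plane and applying the Mohr–Coulomb strength on the joint:
N' = W cosα − U = 268·cos32.7° − 87 = 138.5 kN/m
Driving force T = W sinα = 268·sin32.7° = 144.8 kN/m
Resisting force R = c_j·L + N'·tanφ_j = 31·10.3 + 138.5·tan29.3° = 319.3 + 77.7 = 397.0 kN/m
FS = R / T = 397.0 / 144.8 = 2.742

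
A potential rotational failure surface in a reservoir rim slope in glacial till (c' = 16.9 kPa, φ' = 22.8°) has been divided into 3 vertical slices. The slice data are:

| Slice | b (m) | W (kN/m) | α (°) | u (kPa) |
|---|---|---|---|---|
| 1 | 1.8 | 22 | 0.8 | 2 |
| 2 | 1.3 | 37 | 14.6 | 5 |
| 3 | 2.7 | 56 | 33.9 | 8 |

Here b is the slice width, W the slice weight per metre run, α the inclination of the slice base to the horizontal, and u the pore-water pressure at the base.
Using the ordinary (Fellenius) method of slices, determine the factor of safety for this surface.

FS = 3.34

Ordinary method of slices: FS = Σ[c'·Δl_i + (W_i cosα_i − u_i·Δl_i)·tanφ'] / Σ W_i sinα_i, with Δl_i = b_i / cosα_i.
Slice 1: Δl = 1.8/cos0.8° = 1.800 m; N'_1 = 22·cos0.8° − 2·1.800 = 18.4; c'Δl = 30.42; W sinα = 0.3
Slice 2: Δl = 1.3/cos14.6° = 1.343 m; N'_2 = 37·cos14.6° − 5·1.343 = 29.1; c'Δl = 22.70; W sinα = 9.3
Slice 3: Δl = 2.7/cos33.9° = 3.253 m; N'_3 = 56·cos33.9° − 8·3.253 = 20.5; c'Δl = 54.98; W sinα = 31.2
Σc'Δl = 108.1 kN/m; ΣN' = 67.9 kN/m; ΣW sinα = 40.9 kN/m
Resisting = 108.1 + 67.9·tan22.8° = 108.1 + 28.6 = 136.7 kN/m
FS = 136.7 / 40.9 = 3.344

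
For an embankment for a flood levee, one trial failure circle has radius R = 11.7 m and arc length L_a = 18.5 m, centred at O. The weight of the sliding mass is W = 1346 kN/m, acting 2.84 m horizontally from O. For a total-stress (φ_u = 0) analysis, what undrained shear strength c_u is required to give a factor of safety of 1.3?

c_u = 23.0 kPa

FS = c_u·L_a·R / (W·d), so c_u = FS·W·d / (L_a·R).
c_u = 1.3·1346·2.84 / (18.50·11.7) = 4969.4 / 216.45 = 22.96 kPa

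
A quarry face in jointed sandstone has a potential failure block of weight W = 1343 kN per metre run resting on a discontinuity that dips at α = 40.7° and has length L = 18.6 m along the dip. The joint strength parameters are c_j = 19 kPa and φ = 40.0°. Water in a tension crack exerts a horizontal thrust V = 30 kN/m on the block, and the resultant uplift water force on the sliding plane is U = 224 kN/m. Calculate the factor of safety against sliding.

Resolving the block weight along and normal to the plane and applying the Mohr–Coulomb strength on the joint:
N' = W cosα − U − V sinα = 1343·cos40.7° − 224 − 30·sin40.7° = 774.6 kN/m
Driving force T = W sinα + V cosα = 1343·sin40.7° + 30·cos40.7° = 898.5 kN/m
Resisting force R = c_j·L + N'·tanφ = 19·18.6 + 774.6·tan40.0° = 353.4 + 650.0 = 1003.4 kN/m
FS = R / T = 1003.4 / 898.5 = 1.117

FS = 1.12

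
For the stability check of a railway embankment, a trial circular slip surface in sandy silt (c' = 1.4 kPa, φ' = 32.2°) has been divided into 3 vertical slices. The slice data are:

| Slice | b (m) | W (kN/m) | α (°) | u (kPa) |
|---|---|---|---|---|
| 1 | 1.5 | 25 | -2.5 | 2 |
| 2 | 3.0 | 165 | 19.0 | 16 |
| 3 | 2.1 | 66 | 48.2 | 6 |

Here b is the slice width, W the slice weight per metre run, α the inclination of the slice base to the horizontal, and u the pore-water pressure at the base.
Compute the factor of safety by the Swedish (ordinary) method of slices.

FS = 1.05

Ordinary method of slices: FS = Σ[c'·Δl_i + (W_i cosα_i − u_i·Δl_i)·tanφ'] / Σ W_i sinα_i, with Δl_i = b_i / cosα_i.
Slice 1: Δl = 1.5/cos(-2.5°) = 1.501 m; N'_1 = 25·cos(-2.5°) − 2·1.501 = 22.0; c'Δl = 2.10; W sinα = -1.1
Slice 2: Δl = 3.0/cos19.0° = 3.173 m; N'_2 = 165·cos19.0° − 16·3.173 = 105.2; c'Δl = 4.44; W sinα = 53.7
Slice 3: Δl = 2.1/cos48.2° = 3.151 m; N'_3 = 66·cos48.2° − 6·3.151 = 25.1; c'Δl = 4.41; W sinα = 49.2
Σc'Δl = 11.0 kN/m; ΣN' = 152.3 kN/m; ΣW sinα = 101.8 kN/m
Resisting = 11.0 + 152.3·tan32.2° = 11.0 + 95.9 = 106.9 kN/m
FS = 106.9 / 101.8 = 1.049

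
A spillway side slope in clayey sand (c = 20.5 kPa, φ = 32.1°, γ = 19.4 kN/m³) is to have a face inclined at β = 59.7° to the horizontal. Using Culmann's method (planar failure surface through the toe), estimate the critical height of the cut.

Culmann's analysis gives the critical failure plane at α_cr = (β + φ)/2 = (59.7 + 32.1)/2 = 45.9°, and the critical height
H_c = (4c/γ) · sinβ cosφ / [1 − cos(β − φ)]
    = (4·20.5/19.4) · sin59.7°·cos32.1° / [1 − cos(27.6°)]
    = 4.227 · 0.8634·0.8471 / [1 − 0.8862]
    = 4.227 · 0.7314 / 0.1138
    = 27.17 m

H_c = 27.17 m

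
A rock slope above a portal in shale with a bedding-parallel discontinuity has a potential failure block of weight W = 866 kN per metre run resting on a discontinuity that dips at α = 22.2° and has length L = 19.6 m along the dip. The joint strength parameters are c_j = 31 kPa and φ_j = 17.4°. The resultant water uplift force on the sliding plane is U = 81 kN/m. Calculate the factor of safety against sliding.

FS = 2.55

Resolving the block weight along and normal to the plane and applying the Mohr–Coulomb strength on the joint:
N' = W cosα − U = 866·cos22.2° − 81 = 720.8 kN/m
Driving force T = W sinα = 866·sin22.2° = 327.2 kN/m
Resisting force R = c_j·L + N'·tanφ_j = 31·19.6 + 720.8·tan17.4° = 607.6 + 225.9 = 833.5 kN/m
FS = R / T = 833.5 / 327.2 = 2.547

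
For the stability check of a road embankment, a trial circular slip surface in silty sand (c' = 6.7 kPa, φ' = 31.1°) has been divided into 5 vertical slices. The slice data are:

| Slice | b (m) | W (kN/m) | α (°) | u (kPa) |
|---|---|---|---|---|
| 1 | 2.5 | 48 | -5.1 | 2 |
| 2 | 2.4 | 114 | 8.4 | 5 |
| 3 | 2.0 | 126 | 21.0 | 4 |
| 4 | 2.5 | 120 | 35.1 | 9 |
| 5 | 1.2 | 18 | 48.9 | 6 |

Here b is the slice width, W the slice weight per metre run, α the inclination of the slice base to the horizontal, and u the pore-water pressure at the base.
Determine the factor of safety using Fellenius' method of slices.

Ordinary method of slices: FS = Σ[c'·Δl_i + (W_i cosα_i − u_i·Δl_i)·tanφ'] / Σ W_i sinα_i, with Δl_i = b_i / cosα_i.
Slice 1: Δl = 2.5/cos(-5.1°) = 2.510 m; N'_1 = 48·cos(-5.1°) − 2·2.510 = 42.8; c'Δl = 16.82; W sinα = -4.3
Slice 2: Δl = 2.4/cos8.4° = 2.426 m; N'_2 = 114·cos8.4° − 5·2.426 = 100.6; c'Δl = 16.25; W sinα = 16.7
Slice 3: Δl = 2.0/cos21.0° = 2.142 m; N'_3 = 126·cos21.0° − 4·2.142 = 109.1; c'Δl = 14.35; W sinα = 45.2
Slice 4: Δl = 2.5/cos35.1° = 3.056 m; N'_4 = 120·cos35.1° − 9·3.056 = 70.7; c'Δl = 20.47; W sinα = 69.0
Slice 5: Δl = 1.2/cos48.9° = 1.825 m; N'_5 = 18·cos48.9° − 6·1.825 = 0.9; c'Δl = 12.23; W sinα = 13.6
Σc'Δl = 80.1 kN/m; ΣN' = 324.1 kN/m; ΣW sinα = 140.1 kN/m
Resisting = 80.1 + 324.1·tan31.1° = 80.1 + 195.5 = 275.6 kN/m
FS = 275.6 / 140.1 = 1.967

FS = 1.97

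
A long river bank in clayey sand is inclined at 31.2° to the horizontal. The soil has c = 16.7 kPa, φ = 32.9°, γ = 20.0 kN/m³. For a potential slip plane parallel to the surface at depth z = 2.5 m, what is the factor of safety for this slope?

For an infinite slope with a slip plane parallel to the surface (no pore pressure): FS = [c + γz cos²β tanφ] / [γz sinβ cosβ].
γz = 20.0·2.5 = 50.00 kN/m²
Numerator = 16.7 + 50.00·cos²31.2°·tan32.9° = 16.7 + 50.00·0.7316·0.6469 = 40.366 kPa
Denominator = 50.00·sin31.2°·cos31.2° = 50.00·0.5180·0.8554 = 22.155 kPa
FS = 40.366 / 22.155 = 1.822

FS = 1.82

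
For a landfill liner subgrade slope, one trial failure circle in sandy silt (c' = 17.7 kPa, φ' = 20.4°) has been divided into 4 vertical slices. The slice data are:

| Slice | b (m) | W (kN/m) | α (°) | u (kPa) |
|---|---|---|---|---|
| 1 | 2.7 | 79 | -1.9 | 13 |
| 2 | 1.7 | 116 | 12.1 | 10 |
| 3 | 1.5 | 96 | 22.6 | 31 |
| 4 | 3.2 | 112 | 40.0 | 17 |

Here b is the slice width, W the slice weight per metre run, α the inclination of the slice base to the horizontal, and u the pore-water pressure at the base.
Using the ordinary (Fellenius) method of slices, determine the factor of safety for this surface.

FS = 1.94

Ordinary method of slices: FS = Σ[c'·Δl_i + (W_i cosα_i − u_i·Δl_i)·tanφ'] / Σ W_i sinα_i, with Δl_i = b_i / cosα_i.
Slice 1: Δl = 2.7/cos(-1.9°) = 2.701 m; N'_1 = 79·cos(-1.9°) − 13·2.701 = 43.8; c'Δl = 47.82; W sinα = -2.6
Slice 2: Δl = 1.7/cos12.1° = 1.739 m; N'_2 = 116·cos12.1° − 10·1.739 = 96.0; c'Δl = 30.77; W sinα = 24.3
Slice 3: Δl = 1.5/cos22.6° = 1.625 m; N'_3 = 96·cos22.6° − 31·1.625 = 38.3; c'Δl = 28.76; W sinα = 36.9
Slice 4: Δl = 3.2/cos40.0° = 4.177 m; N'_4 = 112·cos40.0° − 17·4.177 = 14.8; c'Δl = 73.94; W sinα = 72.0
Σc'Δl = 181.3 kN/m; ΣN' = 192.9 kN/m; ΣW sinα = 130.6 kN/m
Resisting = 181.3 + 192.9·tan20.4° = 181.3 + 71.7 = 253.0 kN/m
FS = 253.0 / 130.6 = 1.938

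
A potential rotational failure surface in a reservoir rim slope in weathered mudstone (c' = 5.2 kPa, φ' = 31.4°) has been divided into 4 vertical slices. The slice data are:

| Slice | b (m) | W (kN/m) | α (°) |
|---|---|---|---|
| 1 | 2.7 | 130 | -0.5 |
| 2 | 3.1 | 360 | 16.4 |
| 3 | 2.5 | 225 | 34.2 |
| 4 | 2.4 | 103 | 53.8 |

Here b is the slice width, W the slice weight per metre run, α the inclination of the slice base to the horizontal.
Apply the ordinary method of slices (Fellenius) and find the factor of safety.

FS = 1.64

Ordinary method of slices: FS = Σ[c'·Δl_i + (W_i cosα_i)·tanφ'] / Σ W_i sinα_i, with Δl_i = b_i / cosα_i.
Slice 1: Δl = 2.7/cos(-0.5°) = 2.700 m; N'_1 = 130·cos(-0.5°) = 130.0; c'Δl = 14.04; W sinα = -1.1
Slice 2: Δl = 3.1/cos16.4° = 3.231 m; N'_2 = 360·cos16.4° = 345.4; c'Δl = 16.80; W sinα = 101.6
Slice 3: Δl = 2.5/cos34.2° = 3.023 m; N'_3 = 225·cos34.2° = 186.1; c'Δl = 15.72; W sinα = 126.5
Slice 4: Δl = 2.4/cos53.8° = 4.064 m; N'_4 = 103·cos53.8° = 60.8; c'Δl = 21.13; W sinα = 83.1
Σc'Δl = 67.7 kN/m; ΣN' = 722.3 kN/m; ΣW sinα = 310.1 kN/m
Resisting = 67.7 + 722.3·tan31.4° = 67.7 + 440.9 = 508.6 kN/m
FS = 508.6 / 310.1 = 1.640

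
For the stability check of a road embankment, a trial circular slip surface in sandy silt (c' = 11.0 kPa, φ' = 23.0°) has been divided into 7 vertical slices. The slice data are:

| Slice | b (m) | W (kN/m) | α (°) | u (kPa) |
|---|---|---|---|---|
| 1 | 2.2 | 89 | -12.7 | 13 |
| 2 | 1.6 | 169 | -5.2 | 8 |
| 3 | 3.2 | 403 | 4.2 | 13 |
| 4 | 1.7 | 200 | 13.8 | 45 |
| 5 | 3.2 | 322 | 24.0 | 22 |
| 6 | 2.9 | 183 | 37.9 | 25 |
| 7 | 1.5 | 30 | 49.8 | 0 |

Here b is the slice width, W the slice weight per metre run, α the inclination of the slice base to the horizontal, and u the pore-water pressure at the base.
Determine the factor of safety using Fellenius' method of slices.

Ordinary method of slices: FS = Σ[c'·Δl_i + (W_i cosα_i − u_i·Δl_i)·tanφ'] / Σ W_i sinα_i, with Δl_i = b_i / cosα_i.
Slice 1: Δl = 2.2/cos(-12.7°) = 2.255 m; N'_1 = 89·cos(-12.7°) − 13·2.255 = 57.5; c'Δl = 24.81; W sinα = -19.6
Slice 2: Δl = 1.6/cos(-5.2°) = 1.607 m; N'_2 = 169·cos(-5.2°) − 8·1.607 = 155.5; c'Δl = 17.67; W sinα = -15.3
Slice 3: Δl = 3.2/cos4.2° = 3.209 m; N'_3 = 403·cos4.2° − 13·3.209 = 360.2; c'Δl = 35.29; W sinα = 29.5
Slice 4: Δl = 1.7/cos13.8° = 1.751 m; N'_4 = 200·cos13.8° − 45·1.751 = 115.5; c'Δl = 19.26; W sinα = 47.7
Slice 5: Δl = 3.2/cos24.0° = 3.503 m; N'_5 = 322·cos24.0° − 22·3.503 = 217.1; c'Δl = 38.53; W sinα = 131.0
Slice 6: Δl = 2.9/cos37.9° = 3.675 m; N'_6 = 183·cos37.9° − 25·3.675 = 52.5; c'Δl = 40.43; W sinα = 112.4
Slice 7: Δl = 1.5/cos49.8° = 2.324 m; N'_7 = 30·cos49.8° − 0·2.324 = 19.4; c'Δl = 25.56; W sinα = 22.9
Σc'Δl = 201.6 kN/m; ΣN' = 977.6 kN/m; ΣW sinα = 308.6 kN/m
Resisting = 201.6 + 977.6·tan23.0° = 201.6 + 415.0 = 616.5 kN/m
FS = 616.5 / 308.6 = 1.998

FS = 2.00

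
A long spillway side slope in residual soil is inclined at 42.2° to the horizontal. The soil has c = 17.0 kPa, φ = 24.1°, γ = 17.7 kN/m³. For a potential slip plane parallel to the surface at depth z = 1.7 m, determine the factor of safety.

FS = 1.63

For an infinite slope with a slip plane parallel to the surface (no pore pressure): FS = [c + γz cos²β tanφ] / [γz sinβ cosβ].
γz = 17.7·1.7 = 30.09 kN/m²
Numerator = 17.0 + 30.09·cos²42.2°·tan24.1° = 17.0 + 30.09·0.5488·0.4473 = 24.387 kPa
Denominator = 30.09·sin42.2°·cos42.2° = 30.09·0.6717·0.7408 = 14.973 kPa
FS = 24.387 / 14.973 = 1.629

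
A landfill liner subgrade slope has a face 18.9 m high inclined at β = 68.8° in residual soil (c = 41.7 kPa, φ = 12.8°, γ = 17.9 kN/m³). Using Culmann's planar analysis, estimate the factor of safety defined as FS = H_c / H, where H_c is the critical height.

H_c = (4c/γ) · sinβ cosφ / [1 − cos(β − φ)]
    = (4·41.7/17.9) · sin68.8°·cos12.8° / [1 − cos56.0°]
    = 9.318 · 0.9092 / 0.4408 = 19.22 m
FS = H_c / H = 19.22 / 18.9 = 1.017

FS = 1.02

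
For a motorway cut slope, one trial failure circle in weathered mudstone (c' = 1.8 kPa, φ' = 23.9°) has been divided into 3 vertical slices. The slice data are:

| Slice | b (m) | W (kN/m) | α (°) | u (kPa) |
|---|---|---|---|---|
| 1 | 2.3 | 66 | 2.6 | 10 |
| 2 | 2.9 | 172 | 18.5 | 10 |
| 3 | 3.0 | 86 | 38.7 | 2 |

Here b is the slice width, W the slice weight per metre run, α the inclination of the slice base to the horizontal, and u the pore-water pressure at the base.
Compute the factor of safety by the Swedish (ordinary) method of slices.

FS = 1.08

Ordinary method of slices: FS = Σ[c'·Δl_i + (W_i cosα_i − u_i·Δl_i)·tanφ'] / Σ W_i sinα_i, with Δl_i = b_i / cosα_i.
Slice 1: Δl = 2.3/cos2.6° = 2.302 m; N'_1 = 66·cos2.6° − 10·2.302 = 42.9; c'Δl = 4.14; W sinα = 3.0
Slice 2: Δl = 2.9/cos18.5° = 3.058 m; N'_2 = 172·cos18.5° − 10·3.058 = 132.5; c'Δl = 5.50; W sinα = 54.6
Slice 3: Δl = 3.0/cos38.7° = 3.844 m; N'_3 = 86·cos38.7° − 2·3.844 = 59.4; c'Δl = 6.92; W sinα = 53.8
Σc'Δl = 16.6 kN/m; ΣN' = 234.9 kN/m; ΣW sinα = 111.3 kN/m
Resisting = 16.6 + 234.9·tan23.9° = 16.6 + 104.1 = 120.6 kN/m
FS = 120.6 / 111.3 = 1.084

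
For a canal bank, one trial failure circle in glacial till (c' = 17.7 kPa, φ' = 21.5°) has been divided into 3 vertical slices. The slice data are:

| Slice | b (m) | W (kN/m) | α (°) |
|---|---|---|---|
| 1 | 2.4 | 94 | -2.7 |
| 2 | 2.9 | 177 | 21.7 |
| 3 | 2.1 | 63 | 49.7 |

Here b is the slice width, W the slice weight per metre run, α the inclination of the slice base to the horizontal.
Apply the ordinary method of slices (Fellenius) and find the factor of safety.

Ordinary method of slices: FS = Σ[c'·Δl_i + (W_i cosα_i)·tanφ'] / Σ W_i sinα_i, with Δl_i = b_i / cosα_i.
Slice 1: Δl = 2.4/cos(-2.7°) = 2.403 m; N'_1 = 94·cos(-2.7°) = 93.9; c'Δl = 42.53; W sinα = -4.4
Slice 2: Δl = 2.9/cos21.7° = 3.121 m; N'_2 = 177·cos21.7° = 164.5; c'Δl = 55.25; W sinα = 65.4
Slice 3: Δl = 2.1/cos49.7° = 3.247 m; N'_3 = 63·cos49.7° = 40.7; c'Δl = 57.47; W sinα = 48.0
Σc'Δl = 155.2 kN/m; ΣN' = 299.1 kN/m; ΣW sinα = 109.1 kN/m
Resisting = 155.2 + 299.1·tan21.5° = 155.2 + 117.8 = 273.1 kN/m
FS = 273.1 / 109.1 = 2.504

FS = 2.50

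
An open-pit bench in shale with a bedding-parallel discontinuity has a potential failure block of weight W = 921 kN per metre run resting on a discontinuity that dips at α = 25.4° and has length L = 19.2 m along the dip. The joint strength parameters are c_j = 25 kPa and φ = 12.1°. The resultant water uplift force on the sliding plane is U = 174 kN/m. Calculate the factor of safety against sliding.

Resolving the block weight along and normal to the plane and applying the Mohr–Coulomb strength on the joint:
N' = W cosα − U = 921·cos25.4° − 174 = 658.0 kN/m
Driving force T = W sinα = 921·sin25.4° = 395.0 kN/m
Resisting force R = c_j·L + N'·tanφ = 25·19.2 + 658.0·tan12.1° = 480.0 + 141.1 = 621.1 kN/m
FS = R / T = 621.1 / 395.0 = 1.572

FS = 1.57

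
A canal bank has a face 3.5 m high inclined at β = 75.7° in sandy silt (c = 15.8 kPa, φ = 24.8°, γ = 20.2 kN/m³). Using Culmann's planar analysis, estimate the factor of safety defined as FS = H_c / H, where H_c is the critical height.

FS = 2.13

H_c = (4c/γ) · sinβ cosφ / [1 − cos(β − φ)]
    = (4·15.8/20.2) · sin75.7°·cos24.8° / [1 − cos50.9°]
    = 3.129 · 0.8797 / 0.3693 = 7.45 m
FS = H_c / H = 7.45 / 3.5 = 2.129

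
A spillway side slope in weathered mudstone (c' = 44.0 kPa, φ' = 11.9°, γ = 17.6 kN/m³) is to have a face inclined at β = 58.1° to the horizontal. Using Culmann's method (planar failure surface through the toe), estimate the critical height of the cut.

H_c = 26.98 m

Culmann's analysis gives the critical failure plane at α_cr = (β + φ')/2 = (58.1 + 11.9)/2 = 35.0°, and the critical height
H_c = (4c'/γ) · sinβ cosφ' / [1 − cos(β − φ')]
    = (4·44.0/17.6) · sin58.1°·cos11.9° / [1 − cos(46.2°)]
    = 10.000 · 0.8490·0.9785 / [1 − 0.6921]
    = 10.000 · 0.8307 / 0.3079
    = 26.98 m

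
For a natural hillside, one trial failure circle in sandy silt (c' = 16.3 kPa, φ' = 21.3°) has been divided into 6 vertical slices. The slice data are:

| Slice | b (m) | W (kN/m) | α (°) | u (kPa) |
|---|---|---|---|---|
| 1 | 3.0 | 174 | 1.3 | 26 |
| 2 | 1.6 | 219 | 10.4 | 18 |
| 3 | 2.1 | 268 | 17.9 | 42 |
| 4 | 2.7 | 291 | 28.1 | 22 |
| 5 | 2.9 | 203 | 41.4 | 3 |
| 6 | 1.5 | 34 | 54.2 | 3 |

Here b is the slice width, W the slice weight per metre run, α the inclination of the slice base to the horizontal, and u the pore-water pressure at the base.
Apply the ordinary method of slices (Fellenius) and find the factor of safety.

FS = 1.35

Ordinary method of slices: FS = Σ[c'·Δl_i + (W_i cosα_i − u_i·Δl_i)·tanφ'] / Σ W_i sinα_i, with Δl_i = b_i / cosα_i.
Slice 1: Δl = 3.0/cos1.3° = 3.001 m; N'_1 = 174·cos1.3° − 26·3.001 = 95.9; c'Δl = 48.91; W sinα = 3.9
Slice 2: Δl = 1.6/cos10.4° = 1.627 m; N'_2 = 219·cos10.4° − 18·1.627 = 186.1; c'Δl = 26.52; W sinα = 39.5
Slice 3: Δl = 2.1/cos17.9° = 2.207 m; N'_3 = 268·cos17.9° − 42·2.207 = 162.3; c'Δl = 35.97; W sinα = 82.4
Slice 4: Δl = 2.7/cos28.1° = 3.061 m; N'_4 = 291·cos28.1° − 22·3.061 = 189.4; c'Δl = 49.89; W sinα = 137.1
Slice 5: Δl = 2.9/cos41.4° = 3.866 m; N'_5 = 203·cos41.4° − 3·3.866 = 140.7; c'Δl = 63.02; W sinα = 134.2
Slice 6: Δl = 1.5/cos54.2° = 2.564 m; N'_6 = 34·cos54.2° − 3·2.564 = 12.2; c'Δl = 41.80; W sinα = 27.6
Σc'Δl = 266.1 kN/m; ΣN' = 786.6 kN/m; ΣW sinα = 424.7 kN/m
Resisting = 266.1 + 786.6·tan21.3° = 266.1 + 306.7 = 572.8 kN/m
FS = 572.8 / 424.7 = 1.349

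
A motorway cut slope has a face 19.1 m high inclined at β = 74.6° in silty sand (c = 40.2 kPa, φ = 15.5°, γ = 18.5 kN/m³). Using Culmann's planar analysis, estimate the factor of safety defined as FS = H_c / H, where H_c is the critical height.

FS = 0.87

H_c = (4c/γ) · sinβ cosφ / [1 − cos(β − φ)]
    = (4·40.2/18.5) · sin74.6°·cos15.5° / [1 − cos59.1°]
    = 8.692 · 0.9290 / 0.4865 = 16.60 m
FS = H_c / H = 16.60 / 19.1 = 0.869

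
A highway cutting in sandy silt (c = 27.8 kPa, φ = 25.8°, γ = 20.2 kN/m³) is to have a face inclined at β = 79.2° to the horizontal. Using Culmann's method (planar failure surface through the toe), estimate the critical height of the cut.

Culmann's analysis gives the critical failure plane at α_cr = (β + φ)/2 = (79.2 + 25.8)/2 = 52.5°, and the critical height
H_c = (4c/γ) · sinβ cosφ / [1 − cos(β − φ)]
    = (4·27.8/20.2) · sin79.2°·cos25.8° / [1 − cos(53.4°)]
    = 5.505 · 0.9823·0.9003 / [1 − 0.5962]
    = 5.505 · 0.8844 / 0.4038
    = 12.06 m

H_c = 12.06 m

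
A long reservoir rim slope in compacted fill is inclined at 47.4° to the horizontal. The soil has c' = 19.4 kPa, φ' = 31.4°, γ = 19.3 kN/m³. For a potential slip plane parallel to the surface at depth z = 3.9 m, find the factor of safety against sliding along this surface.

FS = 1.08

For an infinite slope with a slip plane parallel to the surface (no pore pressure): FS = [c' + γz cos²β tanφ'] / [γz sinβ cosβ].
γz = 19.3·3.9 = 75.27 kN/m²
Numerator = 19.4 + 75.27·cos²47.4°·tan31.4° = 19.4 + 75.27·0.4582·0.6104 = 40.450 kPa
Denominator = 75.27·sin47.4°·cos47.4° = 75.27·0.7361·0.6769 = 37.503 kPa
FS = 40.450 / 37.503 = 1.079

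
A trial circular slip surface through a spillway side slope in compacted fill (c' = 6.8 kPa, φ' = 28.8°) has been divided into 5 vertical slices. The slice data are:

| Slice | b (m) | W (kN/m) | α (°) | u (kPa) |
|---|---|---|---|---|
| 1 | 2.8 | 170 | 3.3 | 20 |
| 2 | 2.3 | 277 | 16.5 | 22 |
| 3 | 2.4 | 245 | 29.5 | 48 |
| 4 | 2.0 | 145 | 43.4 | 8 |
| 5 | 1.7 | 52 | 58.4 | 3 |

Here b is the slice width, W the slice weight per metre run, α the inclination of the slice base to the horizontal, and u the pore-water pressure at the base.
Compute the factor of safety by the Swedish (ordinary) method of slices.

Ordinary method of slices: FS = Σ[c'·Δl_i + (W_i cosα_i − u_i·Δl_i)·tanφ'] / Σ W_i sinα_i, with Δl_i = b_i / cosα_i.
Slice 1: Δl = 2.8/cos3.3° = 2.805 m; N'_1 = 170·cos3.3° − 20·2.805 = 113.6; c'Δl = 19.07; W sinα = 9.8
Slice 2: Δl = 2.3/cos16.5° = 2.399 m; N'_2 = 277·cos16.5° − 22·2.399 = 212.8; c'Δl = 16.31; W sinα = 78.7
Slice 3: Δl = 2.4/cos29.5° = 2.757 m; N'_3 = 245·cos29.5° − 48·2.757 = 80.9; c'Δl = 18.75; W sinα = 120.6
Slice 4: Δl = 2.0/cos43.4° = 2.753 m; N'_4 = 145·cos43.4° − 8·2.753 = 83.3; c'Δl = 18.72; W sinα = 99.6
Slice 5: Δl = 1.7/cos58.4° = 3.244 m; N'_5 = 52·cos58.4° − 3·3.244 = 17.5; c'Δl = 22.06; W sinα = 44.3
Σc'Δl = 94.9 kN/m; ΣN' = 508.2 kN/m; ΣW sinα = 353.0 kN/m
Resisting = 94.9 + 508.2·tan28.8° = 94.9 + 279.4 = 374.3 kN/m
FS = 374.3 / 353.0 = 1.060

FS = 1.06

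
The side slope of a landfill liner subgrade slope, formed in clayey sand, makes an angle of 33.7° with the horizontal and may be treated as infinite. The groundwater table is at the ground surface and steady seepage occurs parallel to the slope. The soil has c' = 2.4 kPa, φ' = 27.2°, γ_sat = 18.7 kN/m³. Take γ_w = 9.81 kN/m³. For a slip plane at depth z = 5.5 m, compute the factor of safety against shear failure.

FS = 0.42

With seepage parallel to the slope and the water table at the surface, the effective normal stress on the slip plane uses the buoyant unit weight γ' = γ_sat − γ_w while the driving shear stress uses γ_sat:
FS = [c' + γ' z cos²β tanφ'] / [γ_sat z sinβ cosβ]
γ' = 18.7 − 9.81 = 8.89 kN/m³
Numerator = 2.4 + 8.89·5.5·cos²33.7°·tan27.2° = 2.4 + 8.89·5.5·0.6921·0.5139 = 19.793 kPa
Denominator = 18.7·5.5·sin33.7°·cos33.7° = 18.7·5.5·0.5548·0.8320 = 47.476 kPa
FS = 19.793 / 47.476 = 0.417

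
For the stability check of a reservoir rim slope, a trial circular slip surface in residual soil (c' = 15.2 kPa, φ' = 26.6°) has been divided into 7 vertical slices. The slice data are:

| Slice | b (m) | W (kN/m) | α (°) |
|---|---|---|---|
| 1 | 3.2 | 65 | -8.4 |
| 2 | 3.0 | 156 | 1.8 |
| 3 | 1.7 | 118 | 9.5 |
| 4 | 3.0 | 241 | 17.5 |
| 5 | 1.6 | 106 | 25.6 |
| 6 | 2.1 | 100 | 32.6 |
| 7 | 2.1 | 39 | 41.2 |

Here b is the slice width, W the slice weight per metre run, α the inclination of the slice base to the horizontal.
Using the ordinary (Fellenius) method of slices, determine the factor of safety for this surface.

FS = 3.12

Ordinary method of slices: FS = Σ[c'·Δl_i + (W_i cosα_i)·tanφ'] / Σ W_i sinα_i, with Δl_i = b_i / cosα_i.
Slice 1: Δl = 3.2/cos(-8.4°) = 3.235 m; N'_1 = 65·cos(-8.4°) = 64.3; c'Δl = 49.17; W sinα = -9.5
Slice 2: Δl = 3.0/cos1.8° = 3.001 m; N'_2 = 156·cos1.8° = 155.9; c'Δl = 45.62; W sinα = 4.9
Slice 3: Δl = 1.7/cos9.5° = 1.724 m; N'_3 = 118·cos9.5° = 116.4; c'Δl = 26.20; W sinα = 19.5
Slice 4: Δl = 3.0/cos17.5° = 3.146 m; N'_4 = 241·cos17.5° = 229.8; c'Δl = 47.81; W sinα = 72.5
Slice 5: Δl = 1.6/cos25.6° = 1.774 m; N'_5 = 106·cos25.6° = 95.6; c'Δl = 26.97; W sinα = 45.8
Slice 6: Δl = 2.1/cos32.6° = 2.493 m; N'_6 = 100·cos32.6° = 84.2; c'Δl = 37.89; W sinα = 53.9
Slice 7: Δl = 2.1/cos41.2° = 2.791 m; N'_7 = 39·cos41.2° = 29.3; c'Δl = 42.42; W sinα = 25.7
Σc'Δl = 276.1 kN/m; ΣN' = 775.6 kN/m; ΣW sinα = 212.7 kN/m
Resisting = 276.1 + 775.6·tan26.6° = 276.1 + 388.4 = 664.5 kN/m
FS = 664.5 / 212.7 = 3.124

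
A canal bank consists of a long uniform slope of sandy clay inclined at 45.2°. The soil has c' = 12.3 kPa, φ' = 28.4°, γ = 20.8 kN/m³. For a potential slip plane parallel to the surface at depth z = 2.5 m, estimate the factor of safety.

FS = 1.01

For an infinite slope with a slip plane parallel to the surface (no pore pressure): FS = [c' + γz cos²β tanφ'] / [γz sinβ cosβ].
γz = 20.8·2.5 = 52.00 kN/m²
Numerator = 12.3 + 52.00·cos²45.2°·tan28.4° = 12.3 + 52.00·0.4965·0.5407 = 26.260 kPa
Denominator = 52.00·sin45.2°·cos45.2° = 52.00·0.7096·0.7046 = 25.999 kPa
FS = 26.260 / 25.999 = 1.010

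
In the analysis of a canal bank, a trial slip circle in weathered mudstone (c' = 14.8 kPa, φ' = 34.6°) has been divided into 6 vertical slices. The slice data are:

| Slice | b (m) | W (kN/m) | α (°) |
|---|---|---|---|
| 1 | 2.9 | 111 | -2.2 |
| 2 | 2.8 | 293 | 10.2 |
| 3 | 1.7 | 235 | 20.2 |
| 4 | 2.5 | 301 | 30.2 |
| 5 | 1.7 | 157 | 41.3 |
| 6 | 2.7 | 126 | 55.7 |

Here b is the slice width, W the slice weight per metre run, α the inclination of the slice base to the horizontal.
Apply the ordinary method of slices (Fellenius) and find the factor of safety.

Ordinary method of slices: FS = Σ[c'·Δl_i + (W_i cosα_i)·tanφ'] / Σ W_i sinα_i, with Δl_i = b_i / cosα_i.
Slice 1: Δl = 2.9/cos(-2.2°) = 2.902 m; N'_1 = 111·cos(-2.2°) = 110.9; c'Δl = 42.95; W sinα = -4.3
Slice 2: Δl = 2.8/cos10.2° = 2.845 m; N'_2 = 293·cos10.2° = 288.4; c'Δl = 42.11; W sinα = 51.9
Slice 3: Δl = 1.7/cos20.2° = 1.811 m; N'_3 = 235·cos20.2° = 220.5; c'Δl = 26.81; W sinα = 81.1
Slice 4: Δl = 2.5/cos30.2° = 2.893 m; N'_4 = 301·cos30.2° = 260.1; c'Δl = 42.81; W sinα = 151.4
Slice 5: Δl = 1.7/cos41.3° = 2.263 m; N'_5 = 157·cos41.3° = 117.9; c'Δl = 33.49; W sinα = 103.6
Slice 6: Δl = 2.7/cos55.7° = 4.791 m; N'_6 = 126·cos55.7° = 71.0; c'Δl = 70.91; W sinα = 104.1
Σc'Δl = 259.1 kN/m; ΣN' = 1068.9 kN/m; ΣW sinα = 487.9 kN/m
Resisting = 259.1 + 1068.9·tan34.6° = 259.1 + 737.4 = 996.5 kN/m
FS = 996.5 / 487.9 = 2.042

FS = 2.04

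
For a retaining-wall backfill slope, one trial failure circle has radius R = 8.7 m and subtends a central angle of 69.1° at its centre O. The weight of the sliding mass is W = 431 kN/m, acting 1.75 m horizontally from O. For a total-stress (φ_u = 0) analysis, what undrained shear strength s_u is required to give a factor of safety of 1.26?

FS = s_u·L_a·R / (W·d), so s_u = FS·W·d / (L_a·R).
Arc length L_a = R·θ = 8.7·(69.1°·π/180) = 8.7·1.2060 = 10.49 m
s_u = 1.26·431·1.75 / (10.49·8.7) = 950.4 / 91.28 = 10.41 kPa

s_u = 10.4 kPa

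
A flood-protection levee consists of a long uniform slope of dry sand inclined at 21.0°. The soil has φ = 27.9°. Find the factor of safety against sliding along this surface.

For a dry cohesionless infinite slope the factor of safety is FS = tanφ / tanβ.
FS = tan27.9° / tan21.0° = 0.5295 / 0.3839 = 1.379

FS = 1.38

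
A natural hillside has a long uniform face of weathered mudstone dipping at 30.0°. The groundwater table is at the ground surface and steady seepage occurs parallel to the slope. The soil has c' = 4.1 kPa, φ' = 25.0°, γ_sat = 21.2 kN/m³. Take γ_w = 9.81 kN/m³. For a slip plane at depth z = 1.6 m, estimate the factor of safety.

With seepage parallel to the slope and the water table at the surface, the effective normal stress on the slip plane uses the buoyant unit weight γ' = γ_sat − γ_w while the driving shear stress uses γ_sat:
FS = [c' + γ' z cos²β tanφ'] / [γ_sat z sinβ cosβ]
γ' = 21.2 − 9.81 = 11.39 kN/m³
Numerator = 4.1 + 11.39·1.6·cos²30.0°·tan25.0° = 4.1 + 11.39·1.6·0.7500·0.4663 = 10.473 kPa
Denominator = 21.2·1.6·sin30.0°·cos30.0° = 21.2·1.6·0.5000·0.8660 = 14.688 kPa
FS = 10.473 / 14.688 = 0.713

FS = 0.71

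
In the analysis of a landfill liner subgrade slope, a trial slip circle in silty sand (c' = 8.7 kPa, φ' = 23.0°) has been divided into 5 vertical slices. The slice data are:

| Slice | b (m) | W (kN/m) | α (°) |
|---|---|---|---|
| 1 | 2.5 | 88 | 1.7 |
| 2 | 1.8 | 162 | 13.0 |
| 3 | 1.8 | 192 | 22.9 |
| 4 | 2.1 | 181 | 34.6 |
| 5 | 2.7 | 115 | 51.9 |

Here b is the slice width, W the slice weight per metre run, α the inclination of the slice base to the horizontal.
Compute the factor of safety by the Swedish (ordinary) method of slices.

Ordinary method of slices: FS = Σ[c'·Δl_i + (W_i cosα_i)·tanφ'] / Σ W_i sinα_i, with Δl_i = b_i / cosα_i.
Slice 1: Δl = 2.5/cos1.7° = 2.501 m; N'_1 = 88·cos1.7° = 88.0; c'Δl = 21.76; W sinα = 2.6
Slice 2: Δl = 1.8/cos13.0° = 1.847 m; N'_2 = 162·cos13.0° = 157.8; c'Δl = 16.07; W sinα = 36.4
Slice 3: Δl = 1.8/cos22.9° = 1.954 m; N'_3 = 192·cos22.9° = 176.9; c'Δl = 17.00; W sinα = 74.7
Slice 4: Δl = 2.1/cos34.6° = 2.551 m; N'_4 = 181·cos34.6° = 149.0; c'Δl = 22.20; W sinα = 102.8
Slice 5: Δl = 2.7/cos51.9° = 4.376 m; N'_5 = 115·cos51.9° = 71.0; c'Δl = 38.07; W sinα = 90.5
Σc'Δl = 115.1 kN/m; ΣN' = 642.6 kN/m; ΣW sinα = 307.0 kN/m
Resisting = 115.1 + 642.6·tan23.0° = 115.1 + 272.8 = 387.9 kN/m
FS = 387.9 / 307.0 = 1.263

FS = 1.26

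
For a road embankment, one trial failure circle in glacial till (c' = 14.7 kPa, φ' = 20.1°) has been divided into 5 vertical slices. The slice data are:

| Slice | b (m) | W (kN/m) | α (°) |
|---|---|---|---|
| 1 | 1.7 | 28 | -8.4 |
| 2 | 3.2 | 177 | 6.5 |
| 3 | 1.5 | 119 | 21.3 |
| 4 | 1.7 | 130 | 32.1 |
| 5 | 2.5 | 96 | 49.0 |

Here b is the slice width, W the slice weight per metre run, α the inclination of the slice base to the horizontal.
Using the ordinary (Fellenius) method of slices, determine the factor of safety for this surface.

FS = 1.79

Ordinary method of slices: FS = Σ[c'·Δl_i + (W_i cosα_i)·tanφ'] / Σ W_i sinα_i, with Δl_i = b_i / cosα_i.
Slice 1: Δl = 1.7/cos(-8.4°) = 1.718 m; N'_1 = 28·cos(-8.4°) = 27.7; c'Δl = 25.26; W sinα = -4.1
Slice 2: Δl = 3.2/cos6.5° = 3.221 m; N'_2 = 177·cos6.5° = 175.9; c'Δl = 47.34; W sinα = 20.0
Slice 3: Δl = 1.5/cos21.3° = 1.610 m; N'_3 = 119·cos21.3° = 110.9; c'Δl = 23.67; W sinα = 43.2
Slice 4: Δl = 1.7/cos32.1° = 2.007 m; N'_4 = 130·cos32.1° = 110.1; c'Δl = 29.50; W sinα = 69.1
Slice 5: Δl = 2.5/cos49.0° = 3.811 m; N'_5 = 96·cos49.0° = 63.0; c'Δl = 56.02; W sinα = 72.5
Σc'Δl = 181.8 kN/m; ΣN' = 487.5 kN/m; ΣW sinα = 200.7 kN/m
Resisting = 181.8 + 487.5·tan20.1° = 181.8 + 178.4 = 360.2 kN/m
FS = 360.2 / 200.7 = 1.795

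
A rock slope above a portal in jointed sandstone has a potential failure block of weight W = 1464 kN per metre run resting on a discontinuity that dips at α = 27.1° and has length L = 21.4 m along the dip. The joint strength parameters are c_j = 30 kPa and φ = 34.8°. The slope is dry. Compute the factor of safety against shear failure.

Resolving the block weight along and normal to the plane and applying the Mohr–Coulomb strength on the joint:
N' = W cosα = 1464·cos27.1° = 1303.3 kN/m
Driving force T = W sinα = 1464·sin27.1° = 666.9 kN/m
Resisting force R = c_j·L + N'·tanφ = 30·21.4 + 1303.3·tan34.8° = 642.0 + 905.8 = 1547.8 kN/m
FS = R / T = 1547.8 / 666.9 = 2.321

FS = 2.32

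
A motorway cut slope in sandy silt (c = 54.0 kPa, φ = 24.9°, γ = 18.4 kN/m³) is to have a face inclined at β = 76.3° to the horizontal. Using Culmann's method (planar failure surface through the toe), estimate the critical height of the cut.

H_c = 27.50 m

Culmann's analysis gives the critical failure plane at α_cr = (β + φ)/2 = (76.3 + 24.9)/2 = 50.6°, and the critical height
H_c = (4c/γ) · sinβ cosφ / [1 − cos(β − φ)]
    = (4·54.0/18.4) · sin76.3°·cos24.9° / [1 − cos(51.4°)]
    = 11.739 · 0.9715·0.9070 / [1 − 0.6239]
    = 11.739 · 0.8812 / 0.3761
    = 27.50 m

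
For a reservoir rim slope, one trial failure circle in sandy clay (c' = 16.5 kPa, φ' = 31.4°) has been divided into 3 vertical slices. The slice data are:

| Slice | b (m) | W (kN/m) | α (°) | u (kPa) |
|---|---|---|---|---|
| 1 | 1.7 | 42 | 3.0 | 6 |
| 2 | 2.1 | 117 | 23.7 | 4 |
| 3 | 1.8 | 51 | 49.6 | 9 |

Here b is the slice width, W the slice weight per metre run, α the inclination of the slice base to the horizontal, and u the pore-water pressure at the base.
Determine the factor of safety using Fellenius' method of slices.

FS = 2.22

Ordinary method of slices: FS = Σ[c'·Δl_i + (W_i cosα_i − u_i·Δl_i)·tanφ'] / Σ W_i sinα_i, with Δl_i = b_i / cosα_i.
Slice 1: Δl = 1.7/cos3.0° = 1.702 m; N'_1 = 42·cos3.0° − 6·1.702 = 31.7; c'Δl = 28.09; W sinα = 2.2
Slice 2: Δl = 2.1/cos23.7° = 2.293 m; N'_2 = 117·cos23.7° − 4·2.293 = 98.0; c'Δl = 37.84; W sinα = 47.0
Slice 3: Δl = 1.8/cos49.6° = 2.777 m; N'_3 = 51·cos49.6° − 9·2.777 = 8.1; c'Δl = 45.82; W sinα = 38.8
Σc'Δl = 111.8 kN/m; ΣN' = 137.7 kN/m; ΣW sinα = 88.1 kN/m
Resisting = 111.8 + 137.7·tan31.4° = 111.8 + 84.1 = 195.8 kN/m
FS = 195.8 / 88.1 = 2.224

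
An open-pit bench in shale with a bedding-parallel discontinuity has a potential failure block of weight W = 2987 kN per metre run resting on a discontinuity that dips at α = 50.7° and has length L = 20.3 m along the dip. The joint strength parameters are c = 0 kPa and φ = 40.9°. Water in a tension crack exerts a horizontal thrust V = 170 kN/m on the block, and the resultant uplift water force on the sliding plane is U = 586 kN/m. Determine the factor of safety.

Resolving the block weight along and normal to the plane and applying the Mohr–Coulomb strength on the joint:
N' = W cosα − U − V sinα = 2987·cos50.7° − 586 − 170·sin50.7° = 1174.4 kN/m
Driving force T = W sinα + V cosα = 2987·sin50.7° + 170·cos50.7° = 2419.1 kN/m
Resisting force R = c·L + N'·tanφ = 0·20.3 + 1174.4·tan40.9° = 0.0 + 1017.3 = 1017.3 kN/m
FS = R / T = 1017.3 / 2419.1 = 0.421

FS = 0.42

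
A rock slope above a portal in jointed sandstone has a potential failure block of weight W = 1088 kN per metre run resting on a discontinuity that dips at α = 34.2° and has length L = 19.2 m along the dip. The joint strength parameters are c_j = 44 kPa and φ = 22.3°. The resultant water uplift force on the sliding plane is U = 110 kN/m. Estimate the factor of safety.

FS = 1.91

Resolving the block weight along and normal to the plane and applying the Mohr–Coulomb strength on the joint:
N' = W cosα − U = 1088·cos34.2° − 110 = 789.9 kN/m
Driving force T = W sinα = 1088·sin34.2° = 611.5 kN/m
Resisting force R = c_j·L + N'·tanφ = 44·19.2 + 789.9·tan22.3° = 844.8 + 323.9 = 1168.7 kN/m
FS = R / T = 1168.7 / 611.5 = 1.911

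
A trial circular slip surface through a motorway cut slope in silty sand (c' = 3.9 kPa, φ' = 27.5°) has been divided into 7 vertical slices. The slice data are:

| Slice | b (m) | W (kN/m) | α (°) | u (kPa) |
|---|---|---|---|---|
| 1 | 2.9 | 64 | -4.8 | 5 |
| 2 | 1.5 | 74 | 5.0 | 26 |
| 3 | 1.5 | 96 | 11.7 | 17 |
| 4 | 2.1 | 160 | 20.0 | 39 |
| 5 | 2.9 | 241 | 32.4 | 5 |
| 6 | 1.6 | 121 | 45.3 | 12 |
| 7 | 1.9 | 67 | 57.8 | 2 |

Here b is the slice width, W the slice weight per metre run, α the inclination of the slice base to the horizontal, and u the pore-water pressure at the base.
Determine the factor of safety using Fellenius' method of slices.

Ordinary method of slices: FS = Σ[c'·Δl_i + (W_i cosα_i − u_i·Δl_i)·tanφ'] / Σ W_i sinα_i, with Δl_i = b_i / cosα_i.
Slice 1: Δl = 2.9/cos(-4.8°) = 2.910 m; N'_1 = 64·cos(-4.8°) − 5·2.910 = 49.2; c'Δl = 11.35; W sinα = -5.4
Slice 2: Δl = 1.5/cos5.0° = 1.506 m; N'_2 = 74·cos5.0° − 26·1.506 = 34.6; c'Δl = 5.87; W sinα = 6.4
Slice 3: Δl = 1.5/cos11.7° = 1.532 m; N'_3 = 96·cos11.7° − 17·1.532 = 68.0; c'Δl = 5.97; W sinα = 19.5
Slice 4: Δl = 2.1/cos20.0° = 2.235 m; N'_4 = 160·cos20.0° − 39·2.235 = 63.2; c'Δl = 8.72; W sinα = 54.7
Slice 5: Δl = 2.9/cos32.4° = 3.435 m; N'_5 = 241·cos32.4° − 5·3.435 = 186.3; c'Δl = 13.40; W sinα = 129.1
Slice 6: Δl = 1.6/cos45.3° = 2.275 m; N'_6 = 121·cos45.3° − 12·2.275 = 57.8; c'Δl = 8.87; W sinα = 86.0
Slice 7: Δl = 1.9/cos57.8° = 3.566 m; N'_7 = 67·cos57.8° − 2·3.566 = 28.6; c'Δl = 13.91; W sinα = 56.7
Σc'Δl = 68.1 kN/m; ΣN' = 487.6 kN/m; ΣW sinα = 347.1 kN/m
Resisting = 68.1 + 487.6·tan27.5° = 68.1 + 253.9 = 321.9 kN/m
FS = 321.9 / 347.1 = 0.927

FS = 0.93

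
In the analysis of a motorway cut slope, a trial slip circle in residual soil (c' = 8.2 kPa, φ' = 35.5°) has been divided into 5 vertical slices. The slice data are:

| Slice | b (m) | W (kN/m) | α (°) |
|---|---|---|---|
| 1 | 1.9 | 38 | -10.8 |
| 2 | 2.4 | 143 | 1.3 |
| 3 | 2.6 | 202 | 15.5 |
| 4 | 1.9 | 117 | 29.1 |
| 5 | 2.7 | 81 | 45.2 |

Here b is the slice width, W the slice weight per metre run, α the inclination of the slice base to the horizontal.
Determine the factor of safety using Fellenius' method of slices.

FS = 2.97

Ordinary method of slices: FS = Σ[c'·Δl_i + (W_i cosα_i)·tanφ'] / Σ W_i sinα_i, with Δl_i = b_i / cosα_i.
Slice 1: Δl = 1.9/cos(-10.8°) = 1.934 m; N'_1 = 38·cos(-10.8°) = 37.3; c'Δl = 15.86; W sinα = -7.1
Slice 2: Δl = 2.4/cos1.3° = 2.401 m; N'_2 = 143·cos1.3° = 143.0; c'Δl = 19.69; W sinα = 3.2
Slice 3: Δl = 2.6/cos15.5° = 2.698 m; N'_3 = 202·cos15.5° = 194.7; c'Δl = 22.12; W sinα = 54.0
Slice 4: Δl = 1.9/cos29.1° = 2.174 m; N'_4 = 117·cos29.1° = 102.2; c'Δl = 17.83; W sinα = 56.9
Slice 5: Δl = 2.7/cos45.2° = 3.832 m; N'_5 = 81·cos45.2° = 57.1; c'Δl = 31.42; W sinα = 57.5
Σc'Δl = 106.9 kN/m; ΣN' = 534.3 kN/m; ΣW sinα = 164.5 kN/m
Resisting = 106.9 + 534.3·tan35.5° = 106.9 + 381.1 = 488.0 kN/m
FS = 488.0 / 164.5 = 2.967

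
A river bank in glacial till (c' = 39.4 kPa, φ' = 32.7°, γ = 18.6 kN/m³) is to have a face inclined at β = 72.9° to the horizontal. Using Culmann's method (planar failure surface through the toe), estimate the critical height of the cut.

H_c = 28.85 m

Culmann's analysis gives the critical failure plane at α_cr = (β + φ')/2 = (72.9 + 32.7)/2 = 52.8°, and the critical height
H_c = (4c'/γ) · sinβ cosφ' / [1 − cos(β − φ')]
    = (4·39.4/18.6) · sin72.9°·cos32.7° / [1 − cos(40.2°)]
    = 8.473 · 0.9558·0.8415 / [1 − 0.7638]
    = 8.473 · 0.8043 / 0.2362
    = 28.85 m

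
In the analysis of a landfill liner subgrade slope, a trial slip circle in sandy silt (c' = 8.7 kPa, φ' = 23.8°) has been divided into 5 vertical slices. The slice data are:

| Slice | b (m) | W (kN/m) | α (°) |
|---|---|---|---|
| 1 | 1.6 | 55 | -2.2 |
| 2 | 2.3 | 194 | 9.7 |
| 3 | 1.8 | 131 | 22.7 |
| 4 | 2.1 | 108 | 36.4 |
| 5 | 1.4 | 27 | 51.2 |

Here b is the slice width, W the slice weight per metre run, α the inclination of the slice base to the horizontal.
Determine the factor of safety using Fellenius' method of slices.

Ordinary method of slices: FS = Σ[c'·Δl_i + (W_i cosα_i)·tanφ'] / Σ W_i sinα_i, with Δl_i = b_i / cosα_i.
Slice 1: Δl = 1.6/cos(-2.2°) = 1.601 m; N'_1 = 55·cos(-2.2°) = 55.0; c'Δl = 13.93; W sinα = -2.1
Slice 2: Δl = 2.3/cos9.7° = 2.333 m; N'_2 = 194·cos9.7° = 191.2; c'Δl = 20.30; W sinα = 32.7
Slice 3: Δl = 1.8/cos22.7° = 1.951 m; N'_3 = 131·cos22.7° = 120.9; c'Δl = 16.97; W sinα = 50.6
Slice 4: Δl = 2.1/cos36.4° = 2.609 m; N'_4 = 108·cos36.4° = 86.9; c'Δl = 22.70; W sinα = 64.1
Slice 5: Δl = 1.4/cos51.2° = 2.234 m; N'_5 = 27·cos51.2° = 16.9; c'Δl = 19.44; W sinα = 21.0
Σc'Δl = 93.3 kN/m; ΣN' = 470.9 kN/m; ΣW sinα = 166.3 kN/m
Resisting = 93.3 + 470.9·tan23.8° = 93.3 + 207.7 = 301.0 kN/m
FS = 301.0 / 166.3 = 1.811

FS = 1.81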